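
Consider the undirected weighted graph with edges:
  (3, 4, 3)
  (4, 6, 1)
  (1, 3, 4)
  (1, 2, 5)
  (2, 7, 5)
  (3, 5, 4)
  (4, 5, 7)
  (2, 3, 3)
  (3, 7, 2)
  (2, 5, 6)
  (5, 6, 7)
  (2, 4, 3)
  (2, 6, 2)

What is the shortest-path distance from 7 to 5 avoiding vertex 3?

11

Routes from 7 to 5 avoiding 3:
7 → 2 → 5: 5 + 6 = 11
7 → 2 → 4 → 6 → 5: 5 + 3 + 1 + 7 = 16
7 → 2 → 6 → 5: 5 + 2 + 7 = 14
7 → 2 → 4 → 5: 5 + 3 + 7 = 15
7 → 2 → 6 → 4 → 5: 5 + 2 + 1 + 7 = 15
The minimum is 11.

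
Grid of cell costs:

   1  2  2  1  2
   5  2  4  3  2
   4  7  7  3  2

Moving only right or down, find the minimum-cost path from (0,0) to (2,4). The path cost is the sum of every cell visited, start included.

12

Best path: [0,0]→[0,1]→[0,2]→[0,3]→[0,4]→[1,4]→[2,4]
Cost: 1 + 2 + 2 + 1 + 2 + 2 + 2 = 12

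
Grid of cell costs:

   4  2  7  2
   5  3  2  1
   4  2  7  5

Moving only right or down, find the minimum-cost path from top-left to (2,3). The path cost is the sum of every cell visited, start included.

Path (0,0) -> (0,1) -> (1,1) -> (1,2) -> (1,3) -> (2,3): 4 + 2 + 3 + 2 + 1 + 5 = 17.
For comparison, the top-then-right route costs 21.

17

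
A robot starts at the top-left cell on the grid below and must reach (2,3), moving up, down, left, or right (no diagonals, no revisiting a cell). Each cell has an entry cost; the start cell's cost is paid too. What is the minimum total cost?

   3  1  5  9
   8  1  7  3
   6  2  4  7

Best path: r0c0 → r0c1 → r1c1 → r2c1 → r2c2 → r2c3
Cost: 3 + 1 + 1 + 2 + 4 + 7 = 18

18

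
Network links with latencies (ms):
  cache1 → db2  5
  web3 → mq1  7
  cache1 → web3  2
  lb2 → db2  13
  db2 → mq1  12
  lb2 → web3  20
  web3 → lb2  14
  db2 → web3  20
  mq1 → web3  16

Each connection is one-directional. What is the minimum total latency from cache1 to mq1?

Candidate routes:
cache1 - web3 - mq1: 2 + 7 = 9
cache1 - web3 - lb2 - db2 - mq1: 2 + 14 + 13 + 12 = 41
cache1 - db2 - mq1: 5 + 12 = 17
cache1 - db2 - web3 - mq1: 5 + 20 + 7 = 32
Best route has total 9 ms.

9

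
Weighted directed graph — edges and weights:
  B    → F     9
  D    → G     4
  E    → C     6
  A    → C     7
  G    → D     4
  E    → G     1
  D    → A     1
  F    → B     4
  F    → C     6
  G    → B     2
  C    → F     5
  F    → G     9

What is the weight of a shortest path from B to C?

Routes from B to C:
B→F→G→D→A→C: 9 + 9 + 4 + 1 + 7 = 30
B→F→C: 9 + 6 = 15
The minimum is 15.

15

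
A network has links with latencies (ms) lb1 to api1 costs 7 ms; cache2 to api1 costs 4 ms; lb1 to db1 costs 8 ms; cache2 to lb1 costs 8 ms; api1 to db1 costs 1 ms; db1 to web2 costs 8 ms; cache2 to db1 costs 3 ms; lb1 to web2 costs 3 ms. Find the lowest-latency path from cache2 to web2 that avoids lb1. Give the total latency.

11

Candidate routes:
cache2→db1→web2: 3 + 8 = 11
cache2→api1→db1→web2: 4 + 1 + 8 = 13
The minimum is 11 ms.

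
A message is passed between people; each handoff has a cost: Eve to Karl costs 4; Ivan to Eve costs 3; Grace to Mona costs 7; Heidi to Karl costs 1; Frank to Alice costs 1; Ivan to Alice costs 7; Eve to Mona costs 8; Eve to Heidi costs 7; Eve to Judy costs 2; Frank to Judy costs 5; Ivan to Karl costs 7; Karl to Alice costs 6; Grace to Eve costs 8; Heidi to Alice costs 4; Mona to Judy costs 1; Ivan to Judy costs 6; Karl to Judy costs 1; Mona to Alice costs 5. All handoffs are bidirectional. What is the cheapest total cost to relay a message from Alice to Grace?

12

Checking several routes:
Alice-Heidi-Karl-Judy-Mona-Grace: 4 + 1 + 1 + 1 + 7 = 14
Alice-Mona-Grace: 5 + 7 = 12
Alice-Frank-Judy-Mona-Grace: 1 + 5 + 1 + 7 = 14
Shortest: 12.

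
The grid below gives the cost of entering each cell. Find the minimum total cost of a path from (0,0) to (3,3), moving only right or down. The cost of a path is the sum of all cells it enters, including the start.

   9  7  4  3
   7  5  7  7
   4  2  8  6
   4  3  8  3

36

One optimal route is (0,0) (1,0) (2,0) (2,1) (3,1) (3,2) (3,3).
Its cost is 9 + 7 + 4 + 2 + 3 + 8 + 3 = 36.
(Top row then right column would cost 39.)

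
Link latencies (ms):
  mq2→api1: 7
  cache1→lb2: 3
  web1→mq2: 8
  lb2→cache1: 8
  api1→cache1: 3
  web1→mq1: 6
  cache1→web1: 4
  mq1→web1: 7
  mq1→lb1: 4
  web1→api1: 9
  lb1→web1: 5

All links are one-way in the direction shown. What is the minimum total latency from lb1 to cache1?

Paths from lb1 to cache1:
lb1 → web1 → mq2 → api1 → cache1: 5 + 8 + 7 + 3 = 23
lb1 → web1 → api1 → cache1: 5 + 9 + 3 = 17
Best route has total 17 ms.

17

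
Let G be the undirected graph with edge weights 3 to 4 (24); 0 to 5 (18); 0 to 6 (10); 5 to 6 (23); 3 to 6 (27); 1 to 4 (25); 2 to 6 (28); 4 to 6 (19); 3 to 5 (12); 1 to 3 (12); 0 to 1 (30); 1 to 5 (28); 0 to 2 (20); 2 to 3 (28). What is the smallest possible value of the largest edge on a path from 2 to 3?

20

Some routes from 2 to 3:
2 - 0 - 5 - 3: max(20, 18, 12) = 20
2 - 0 - 5 - 6 - 4 - 1 - 3: max(20, 18, 23, 19, 25, 12) = 25
2 - 0 - 6 - 4 - 3: max(20, 10, 19, 24) = 24
2 - 0 - 6 - 5 - 3: max(20, 10, 23, 12) = 23
2 - 0 - 5 - 6 - 4 - 3: max(20, 18, 23, 19, 24) = 24
2 - 0 - 6 - 4 - 1 - 3: max(20, 10, 19, 25, 12) = 25
Best route has worst link 20.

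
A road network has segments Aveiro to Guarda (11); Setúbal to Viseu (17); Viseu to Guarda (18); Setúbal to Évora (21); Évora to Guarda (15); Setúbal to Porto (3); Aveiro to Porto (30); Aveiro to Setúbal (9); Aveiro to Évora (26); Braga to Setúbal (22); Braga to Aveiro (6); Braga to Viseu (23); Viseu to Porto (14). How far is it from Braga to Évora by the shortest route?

32

Some routes from Braga to Évora:
Braga - Aveiro - Setúbal - Évora: 6 + 9 + 21 = 36
Braga - Aveiro - Guarda - Évora: 6 + 11 + 15 = 32
Braga - Aveiro - Évora: 6 + 26 = 32
Shortest: 32 km.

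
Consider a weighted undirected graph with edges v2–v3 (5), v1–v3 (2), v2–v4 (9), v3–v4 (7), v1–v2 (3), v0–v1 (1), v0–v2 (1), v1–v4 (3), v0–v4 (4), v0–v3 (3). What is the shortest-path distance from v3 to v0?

3

Comparing a few candidate routes:
v3 -> v2 -> v0: 5 + 1 = 6
v3 -> v1 -> v0: 2 + 1 = 3
v3 -> v1 -> v4 -> v0: 2 + 3 + 4 = 9
v3 -> v0: 3
v3 -> v1 -> v2 -> v0: 2 + 3 + 1 = 6
The minimum is 3.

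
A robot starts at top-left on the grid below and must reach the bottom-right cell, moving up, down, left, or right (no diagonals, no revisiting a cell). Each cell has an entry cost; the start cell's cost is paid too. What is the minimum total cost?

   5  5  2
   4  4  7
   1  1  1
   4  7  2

Cheapest: r0c0→r1c0→r2c0→r2c1→r2c2→r3c2
  5 + 4 + 1 + 1 + 1 + 2 = 14

14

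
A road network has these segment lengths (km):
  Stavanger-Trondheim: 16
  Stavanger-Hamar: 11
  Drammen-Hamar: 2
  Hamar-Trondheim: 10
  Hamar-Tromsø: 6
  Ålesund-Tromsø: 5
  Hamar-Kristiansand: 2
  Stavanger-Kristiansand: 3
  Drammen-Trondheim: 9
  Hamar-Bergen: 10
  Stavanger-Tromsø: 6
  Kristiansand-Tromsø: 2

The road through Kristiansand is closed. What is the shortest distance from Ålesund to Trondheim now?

Checking several routes:
Ålesund-Tromsø-Stavanger-Trondheim: 5 + 6 + 16 = 27
Ålesund-Tromsø-Stavanger-Hamar-Trondheim: 5 + 6 + 11 + 10 = 32
Ålesund-Tromsø-Hamar-Trondheim: 5 + 6 + 10 = 21
Ålesund-Tromsø-Hamar-Drammen-Trondheim: 5 + 6 + 2 + 9 = 22
Shortest: 21 km.

21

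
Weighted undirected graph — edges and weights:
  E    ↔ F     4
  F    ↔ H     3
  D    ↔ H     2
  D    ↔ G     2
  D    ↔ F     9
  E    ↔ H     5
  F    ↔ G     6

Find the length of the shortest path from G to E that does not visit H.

10

Paths from G to E avoiding H:
G → D → F → E: 2 + 9 + 4 = 15
G → F → E: 6 + 4 = 10
The minimum is 10.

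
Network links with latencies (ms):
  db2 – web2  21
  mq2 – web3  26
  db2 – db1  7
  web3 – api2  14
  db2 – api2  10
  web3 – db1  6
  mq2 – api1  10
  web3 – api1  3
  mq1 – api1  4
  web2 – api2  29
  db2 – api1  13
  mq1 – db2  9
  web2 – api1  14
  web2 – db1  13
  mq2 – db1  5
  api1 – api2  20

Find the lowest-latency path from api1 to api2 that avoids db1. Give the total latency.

Checking several routes:
api1 - web2 - api2: 14 + 29 = 43
api1 - web3 - api2: 3 + 14 = 17
api1 - db2 - api2: 13 + 10 = 23
api1 - mq1 - db2 - api2: 4 + 9 + 10 = 23
api1 - api2: 20
The minimum is 17 ms.

17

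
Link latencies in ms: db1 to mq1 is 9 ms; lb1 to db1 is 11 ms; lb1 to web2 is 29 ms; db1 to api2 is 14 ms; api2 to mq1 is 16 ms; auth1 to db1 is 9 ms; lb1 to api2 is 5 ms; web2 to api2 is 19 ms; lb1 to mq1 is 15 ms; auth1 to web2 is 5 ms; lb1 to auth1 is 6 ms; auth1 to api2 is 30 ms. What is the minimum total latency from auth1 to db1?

Some routes from auth1 to db1:
auth1 - db1: 9
auth1 - lb1 - db1: 6 + 11 = 17
auth1 - lb1 - api2 - db1: 6 + 5 + 14 = 25
The minimum is 9 ms.

9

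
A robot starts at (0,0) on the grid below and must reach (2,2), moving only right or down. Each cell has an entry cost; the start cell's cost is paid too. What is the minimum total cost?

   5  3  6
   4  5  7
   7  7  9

Best path: [0,0] -> [0,1] -> [1,1] -> [1,2] -> [2,2]
Cost: 5 + 3 + 5 + 7 + 9 = 29
(Top row then right column would cost 30.)

29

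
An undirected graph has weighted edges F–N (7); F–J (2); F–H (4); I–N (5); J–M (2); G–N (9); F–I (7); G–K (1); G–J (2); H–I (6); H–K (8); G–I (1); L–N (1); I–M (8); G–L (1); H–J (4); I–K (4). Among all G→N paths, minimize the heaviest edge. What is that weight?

1

A few of the G→N routes:
G - I - N: max(1, 5) = 5
G - J - F - H - I - N: max(2, 2, 4, 6, 5) = 6
G - K - I - N: max(1, 4, 5) = 5
G - L - N: max(1, 1) = 1
The minimum achievable maximum is 1.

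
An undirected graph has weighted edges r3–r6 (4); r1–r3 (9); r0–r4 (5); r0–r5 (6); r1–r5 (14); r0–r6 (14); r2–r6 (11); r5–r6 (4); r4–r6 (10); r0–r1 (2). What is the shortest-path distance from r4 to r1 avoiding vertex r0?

23

Candidate routes:
r4 - r6 - r5 - r1: 10 + 4 + 14 = 28
r4 - r6 - r3 - r1: 10 + 4 + 9 = 23
Shortest: 23.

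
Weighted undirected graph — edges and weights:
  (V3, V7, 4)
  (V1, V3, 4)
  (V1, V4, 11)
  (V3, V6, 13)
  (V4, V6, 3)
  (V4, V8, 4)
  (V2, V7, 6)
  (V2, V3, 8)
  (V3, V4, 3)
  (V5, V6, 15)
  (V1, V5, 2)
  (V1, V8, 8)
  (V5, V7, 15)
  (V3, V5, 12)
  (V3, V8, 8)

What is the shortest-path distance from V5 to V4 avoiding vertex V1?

Checking several routes:
V5→V3→V8→V4: 12 + 8 + 4 = 24
V5→V3→V4: 12 + 3 = 15
V5→V6→V4: 15 + 3 = 18
V5→V7→V3→V4: 15 + 4 + 3 = 22
Shortest: 15.

15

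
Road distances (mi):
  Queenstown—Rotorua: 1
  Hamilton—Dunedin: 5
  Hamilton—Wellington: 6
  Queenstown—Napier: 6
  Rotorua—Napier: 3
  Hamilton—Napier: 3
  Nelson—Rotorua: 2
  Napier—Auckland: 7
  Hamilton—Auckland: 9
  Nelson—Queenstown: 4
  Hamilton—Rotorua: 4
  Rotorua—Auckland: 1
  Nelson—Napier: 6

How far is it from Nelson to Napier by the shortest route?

5

Comparing a few candidate routes:
Nelson -> Napier: 6
Nelson -> Rotorua -> Napier: 2 + 3 = 5
Nelson -> Queenstown -> Rotorua -> Napier: 4 + 1 + 3 = 8
Nelson -> Rotorua -> Auckland -> Napier: 2 + 1 + 7 = 10
Nelson -> Rotorua -> Hamilton -> Napier: 2 + 4 + 3 = 9
Nelson -> Rotorua -> Queenstown -> Napier: 2 + 1 + 6 = 9
The minimum is 5 mi.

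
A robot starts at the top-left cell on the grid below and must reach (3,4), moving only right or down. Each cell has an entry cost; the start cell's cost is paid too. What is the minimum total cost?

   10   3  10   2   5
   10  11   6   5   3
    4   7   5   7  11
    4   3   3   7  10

Path [0,0] → [1,0] → [2,0] → [3,0] → [3,1] → [3,2] → [3,3] → [3,4]: 10 + 10 + 4 + 4 + 3 + 3 + 7 + 10 = 51.

51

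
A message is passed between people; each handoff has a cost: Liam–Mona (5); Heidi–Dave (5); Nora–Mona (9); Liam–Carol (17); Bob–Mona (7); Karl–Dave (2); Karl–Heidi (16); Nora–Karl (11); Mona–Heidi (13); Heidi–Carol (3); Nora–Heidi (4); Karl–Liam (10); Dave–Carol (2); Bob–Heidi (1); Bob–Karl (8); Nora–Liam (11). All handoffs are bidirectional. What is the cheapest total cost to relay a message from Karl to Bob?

8

Checking several routes:
Karl-Bob: 8
Karl-Dave-Heidi-Bob: 2 + 5 + 1 = 8
Karl-Dave-Carol-Heidi-Bob: 2 + 2 + 3 + 1 = 8
Best route has total 8.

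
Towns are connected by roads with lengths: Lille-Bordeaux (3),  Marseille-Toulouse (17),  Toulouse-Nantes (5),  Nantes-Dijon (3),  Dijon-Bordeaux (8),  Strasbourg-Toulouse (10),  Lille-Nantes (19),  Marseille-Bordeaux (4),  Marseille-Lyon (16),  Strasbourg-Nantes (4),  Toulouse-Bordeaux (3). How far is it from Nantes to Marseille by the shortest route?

12

Some routes from Nantes to Marseille:
Nantes - Toulouse - Bordeaux - Marseille: 5 + 3 + 4 = 12
Nantes - Dijon - Bordeaux - Marseille: 3 + 8 + 4 = 15
Nantes - Strasbourg - Toulouse - Bordeaux - Marseille: 4 + 10 + 3 + 4 = 21
The minimum is 12.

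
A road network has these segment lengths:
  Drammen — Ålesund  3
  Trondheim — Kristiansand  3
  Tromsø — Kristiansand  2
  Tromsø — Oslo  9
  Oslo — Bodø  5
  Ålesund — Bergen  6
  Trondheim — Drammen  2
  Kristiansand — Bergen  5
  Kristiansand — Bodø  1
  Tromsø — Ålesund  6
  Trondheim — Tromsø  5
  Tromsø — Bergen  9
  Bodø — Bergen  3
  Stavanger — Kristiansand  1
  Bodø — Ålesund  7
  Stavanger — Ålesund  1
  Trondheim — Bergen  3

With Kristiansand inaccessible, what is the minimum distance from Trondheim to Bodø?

6

Checking several routes:
Trondheim → Bergen → Ålesund → Bodø: 3 + 6 + 7 = 16
Trondheim → Drammen → Ålesund → Bodø: 2 + 3 + 7 = 12
Trondheim → Bergen → Bodø: 3 + 3 = 6
Trondheim → Drammen → Ålesund → Bergen → Bodø: 2 + 3 + 6 + 3 = 14
The minimum is 6.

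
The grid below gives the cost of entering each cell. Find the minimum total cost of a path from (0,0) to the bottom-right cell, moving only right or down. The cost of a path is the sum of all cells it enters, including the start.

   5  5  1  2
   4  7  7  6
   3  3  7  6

Cheapest: r0c0→r0c1→r0c2→r0c3→r1c3→r2c3
  5 + 5 + 1 + 2 + 6 + 6 = 25

25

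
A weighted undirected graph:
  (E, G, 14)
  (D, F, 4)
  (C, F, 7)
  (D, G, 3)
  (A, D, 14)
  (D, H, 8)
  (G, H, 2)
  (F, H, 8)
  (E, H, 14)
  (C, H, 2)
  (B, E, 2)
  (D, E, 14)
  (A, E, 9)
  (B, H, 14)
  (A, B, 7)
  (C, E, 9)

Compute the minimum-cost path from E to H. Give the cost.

11

Some routes from E to H:
E -> B -> H: 2 + 14 = 16
E -> H: 14
E -> C -> H: 9 + 2 = 11
E -> G -> H: 14 + 2 = 16
The minimum is 11.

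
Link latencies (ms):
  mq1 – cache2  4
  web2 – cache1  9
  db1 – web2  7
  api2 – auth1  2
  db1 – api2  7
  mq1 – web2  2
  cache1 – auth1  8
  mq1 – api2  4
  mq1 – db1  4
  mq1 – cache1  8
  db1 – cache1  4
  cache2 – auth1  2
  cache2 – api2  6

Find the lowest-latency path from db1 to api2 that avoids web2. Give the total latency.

7

Some routes from db1 to api2 avoiding web2:
db1-api2: 7
db1-mq1-api2: 4 + 4 = 8
db1-mq1-cache2-auth1-api2: 4 + 4 + 2 + 2 = 12
The minimum is 7 ms.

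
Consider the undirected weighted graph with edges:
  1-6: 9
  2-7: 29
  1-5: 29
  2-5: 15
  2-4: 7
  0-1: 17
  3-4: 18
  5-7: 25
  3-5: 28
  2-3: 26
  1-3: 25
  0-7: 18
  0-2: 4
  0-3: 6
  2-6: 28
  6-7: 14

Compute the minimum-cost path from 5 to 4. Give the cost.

Comparing a few candidate routes:
5 → 3 → 0 → 2 → 4: 28 + 6 + 4 + 7 = 45
5 → 2 → 0 → 3 → 4: 15 + 4 + 6 + 18 = 43
5 → 1 → 0 → 2 → 4: 29 + 17 + 4 + 7 = 57
5 → 2 → 4: 15 + 7 = 22
5 → 3 → 4: 28 + 18 = 46
5 → 7 → 0 → 2 → 4: 25 + 18 + 4 + 7 = 54
Shortest: 22.

22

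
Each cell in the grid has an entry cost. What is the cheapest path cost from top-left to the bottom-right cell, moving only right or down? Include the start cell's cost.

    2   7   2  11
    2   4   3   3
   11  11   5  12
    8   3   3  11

30

Cheapest: (0,0)→(1,0)→(1,1)→(1,2)→(2,2)→(3,2)→(3,3)
  2 + 2 + 4 + 3 + 5 + 3 + 11 = 30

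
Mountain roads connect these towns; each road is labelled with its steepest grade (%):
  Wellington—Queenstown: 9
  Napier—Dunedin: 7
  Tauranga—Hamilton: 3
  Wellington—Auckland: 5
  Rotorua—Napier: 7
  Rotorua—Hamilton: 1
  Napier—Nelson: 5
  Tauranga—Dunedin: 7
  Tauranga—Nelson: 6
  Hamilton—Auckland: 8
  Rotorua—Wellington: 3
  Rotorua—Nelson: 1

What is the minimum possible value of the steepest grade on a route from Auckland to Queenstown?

Comparing a few candidate routes:
Auckland-Hamilton-Tauranga-Dunedin-Napier-Nelson-Rotorua-Wellington-Queenstown: max(8, 3, 7, 7, 5, 1, 3, 9) = 9
Auckland-Hamilton-Tauranga-Dunedin-Napier-Rotorua-Wellington-Queenstown: max(8, 3, 7, 7, 7, 3, 9) = 9
Auckland-Hamilton-Rotorua-Wellington-Queenstown: max(8, 1, 3, 9) = 9
The minimum achievable maximum is 9%.

9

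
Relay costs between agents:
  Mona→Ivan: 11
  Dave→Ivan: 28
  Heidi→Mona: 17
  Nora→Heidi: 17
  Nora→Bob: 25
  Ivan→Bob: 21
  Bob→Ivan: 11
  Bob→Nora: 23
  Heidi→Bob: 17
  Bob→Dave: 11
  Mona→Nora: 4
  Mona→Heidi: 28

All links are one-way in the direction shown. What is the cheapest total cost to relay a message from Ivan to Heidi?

Paths from Ivan to Heidi:
Ivan → Bob → Nora → Heidi: 21 + 23 + 17 = 61
Shortest: 61.

61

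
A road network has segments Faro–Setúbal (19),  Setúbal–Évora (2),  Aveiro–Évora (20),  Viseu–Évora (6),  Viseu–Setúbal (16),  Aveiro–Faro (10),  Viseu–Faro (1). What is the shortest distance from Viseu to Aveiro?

11

Some routes from Viseu to Aveiro:
Viseu→Évora→Setúbal→Faro→Aveiro: 6 + 2 + 19 + 10 = 37
Viseu→Évora→Aveiro: 6 + 20 = 26
Viseu→Faro→Aveiro: 1 + 10 = 11
Best route has total 11 km.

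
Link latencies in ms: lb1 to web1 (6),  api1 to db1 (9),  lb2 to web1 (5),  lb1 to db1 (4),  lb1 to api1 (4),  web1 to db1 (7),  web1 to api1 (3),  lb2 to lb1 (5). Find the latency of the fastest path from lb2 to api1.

8

A few of the lb2→api1 routes:
lb2 -> lb1 -> api1: 5 + 4 = 9
lb2 -> web1 -> api1: 5 + 3 = 8
lb2 -> lb1 -> web1 -> api1: 5 + 6 + 3 = 14
lb2 -> web1 -> lb1 -> api1: 5 + 6 + 4 = 15
lb2 -> lb1 -> db1 -> api1: 5 + 4 + 9 = 18
lb2 -> lb1 -> db1 -> web1 -> api1: 5 + 4 + 7 + 3 = 19
The minimum is 8 ms.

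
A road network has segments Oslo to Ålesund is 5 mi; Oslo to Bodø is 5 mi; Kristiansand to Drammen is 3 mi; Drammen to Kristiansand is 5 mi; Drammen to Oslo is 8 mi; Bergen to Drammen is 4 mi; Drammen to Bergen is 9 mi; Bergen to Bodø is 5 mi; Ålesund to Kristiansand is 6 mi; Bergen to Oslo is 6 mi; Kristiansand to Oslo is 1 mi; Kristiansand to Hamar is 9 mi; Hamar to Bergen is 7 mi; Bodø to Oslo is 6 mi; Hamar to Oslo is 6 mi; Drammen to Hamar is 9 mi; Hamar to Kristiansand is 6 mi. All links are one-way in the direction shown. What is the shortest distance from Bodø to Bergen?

Routes from Bodø to Bergen:
Bodø-Oslo-Ålesund-Kristiansand-Hamar-Bergen: 6 + 5 + 6 + 9 + 7 = 33
Bodø-Oslo-Ålesund-Kristiansand-Drammen-Hamar-Bergen: 6 + 5 + 6 + 3 + 9 + 7 = 36
Bodø-Oslo-Ålesund-Kristiansand-Drammen-Bergen: 6 + 5 + 6 + 3 + 9 = 29
The minimum is 29 mi.

29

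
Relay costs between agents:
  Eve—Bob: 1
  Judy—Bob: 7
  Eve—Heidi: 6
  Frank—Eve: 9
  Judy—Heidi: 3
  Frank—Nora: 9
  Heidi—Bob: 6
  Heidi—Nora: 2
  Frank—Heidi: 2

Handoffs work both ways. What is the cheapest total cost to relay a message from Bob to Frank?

Some routes from Bob to Frank:
Bob→Heidi→Nora→Frank: 6 + 2 + 9 = 17
Bob→Eve→Frank: 1 + 9 = 10
Bob→Eve→Heidi→Frank: 1 + 6 + 2 = 9
Bob→Heidi→Frank: 6 + 2 = 8
Bob→Eve→Heidi→Nora→Frank: 1 + 6 + 2 + 9 = 18
Bob→Judy→Heidi→Frank: 7 + 3 + 2 = 12
The minimum is 8.

8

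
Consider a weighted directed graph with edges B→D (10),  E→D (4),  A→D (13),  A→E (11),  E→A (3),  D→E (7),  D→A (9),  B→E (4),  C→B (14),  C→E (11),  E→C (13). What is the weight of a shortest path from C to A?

Routes from C to A:
C -> E -> D -> A: 11 + 4 + 9 = 24
C -> B -> D -> E -> A: 14 + 10 + 7 + 3 = 34
C -> E -> A: 11 + 3 = 14
C -> B -> E -> A: 14 + 4 + 3 = 21
C -> B -> D -> A: 14 + 10 + 9 = 33
C -> B -> E -> D -> A: 14 + 4 + 4 + 9 = 31
The minimum is 14.

14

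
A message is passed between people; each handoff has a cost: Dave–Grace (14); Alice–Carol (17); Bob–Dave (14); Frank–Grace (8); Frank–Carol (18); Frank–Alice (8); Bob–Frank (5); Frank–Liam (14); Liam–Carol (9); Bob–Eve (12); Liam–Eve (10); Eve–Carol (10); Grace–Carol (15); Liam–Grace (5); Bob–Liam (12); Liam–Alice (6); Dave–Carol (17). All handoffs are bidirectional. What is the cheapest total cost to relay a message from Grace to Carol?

A few of the Grace→Carol routes:
Grace→Frank→Liam→Carol: 8 + 14 + 9 = 31
Grace→Liam→Carol: 5 + 9 = 14
Grace→Liam→Alice→Carol: 5 + 6 + 17 = 28
Grace→Carol: 15
Grace→Liam→Eve→Carol: 5 + 10 + 10 = 25
Grace→Frank→Carol: 8 + 18 = 26
Shortest: 14.

14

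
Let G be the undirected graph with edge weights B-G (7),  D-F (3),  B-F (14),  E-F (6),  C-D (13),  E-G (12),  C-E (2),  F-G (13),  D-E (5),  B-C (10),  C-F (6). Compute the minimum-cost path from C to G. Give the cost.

Checking several routes:
C→F→G: 6 + 13 = 19
C→E→D→F→G: 2 + 5 + 3 + 13 = 23
C→E→F→G: 2 + 6 + 13 = 21
C→E→G: 2 + 12 = 14
C→B→G: 10 + 7 = 17
The minimum is 14.

14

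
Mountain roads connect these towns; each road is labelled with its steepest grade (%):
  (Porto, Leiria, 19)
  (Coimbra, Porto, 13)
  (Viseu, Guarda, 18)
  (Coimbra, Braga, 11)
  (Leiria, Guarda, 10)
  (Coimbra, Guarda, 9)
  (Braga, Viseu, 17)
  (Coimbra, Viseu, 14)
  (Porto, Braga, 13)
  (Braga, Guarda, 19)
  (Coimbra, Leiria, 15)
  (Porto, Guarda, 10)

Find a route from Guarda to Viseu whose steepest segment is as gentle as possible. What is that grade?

A few of the Guarda→Viseu routes:
Guarda - Coimbra - Viseu: max(9, 14) = 14
Guarda - Leiria - Coimbra - Viseu: max(10, 15, 14) = 15
Guarda - Porto - Braga - Coimbra - Viseu: max(10, 13, 11, 14) = 14
Guarda - Porto - Coimbra - Viseu: max(10, 13, 14) = 14
Smallest bottleneck: 14%.

14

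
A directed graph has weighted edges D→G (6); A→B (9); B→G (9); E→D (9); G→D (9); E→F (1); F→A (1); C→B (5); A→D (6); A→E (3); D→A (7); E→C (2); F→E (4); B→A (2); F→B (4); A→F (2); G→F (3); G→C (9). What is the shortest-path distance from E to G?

14

Some routes from E to G:
E-F-B-A-D-G: 1 + 4 + 2 + 6 + 6 = 19
E-F-B-G: 1 + 4 + 9 = 14
E-F-A-D-G: 1 + 1 + 6 + 6 = 14
E-C-B-G: 2 + 5 + 9 = 16
E-F-A-B-G: 1 + 1 + 9 + 9 = 20
E-D-G: 9 + 6 = 15
Best route has total 14.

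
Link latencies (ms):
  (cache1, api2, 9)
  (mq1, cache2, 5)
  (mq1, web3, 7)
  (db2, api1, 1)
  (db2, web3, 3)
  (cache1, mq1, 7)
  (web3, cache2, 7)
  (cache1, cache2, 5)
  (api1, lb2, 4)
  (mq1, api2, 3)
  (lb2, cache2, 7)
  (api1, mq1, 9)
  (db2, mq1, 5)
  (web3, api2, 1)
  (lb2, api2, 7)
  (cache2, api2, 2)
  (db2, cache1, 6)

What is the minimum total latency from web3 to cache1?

A few of the web3→cache1 routes:
web3 - api2 - cache2 - cache1: 1 + 2 + 5 = 8
web3 - api2 - cache1: 1 + 9 = 10
web3 - db2 - cache1: 3 + 6 = 9
Best route has total 8 ms.

8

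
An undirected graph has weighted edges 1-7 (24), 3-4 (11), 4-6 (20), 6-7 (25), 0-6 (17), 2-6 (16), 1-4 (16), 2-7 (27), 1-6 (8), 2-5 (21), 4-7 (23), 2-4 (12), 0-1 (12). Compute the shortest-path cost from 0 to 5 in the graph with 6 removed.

61

Paths from 0 to 5 avoiding 6:
0-1-7-2-5: 12 + 24 + 27 + 21 = 84
0-1-7-4-2-5: 12 + 24 + 23 + 12 + 21 = 92
0-1-4-7-2-5: 12 + 16 + 23 + 27 + 21 = 99
0-1-4-2-5: 12 + 16 + 12 + 21 = 61
Shortest: 61.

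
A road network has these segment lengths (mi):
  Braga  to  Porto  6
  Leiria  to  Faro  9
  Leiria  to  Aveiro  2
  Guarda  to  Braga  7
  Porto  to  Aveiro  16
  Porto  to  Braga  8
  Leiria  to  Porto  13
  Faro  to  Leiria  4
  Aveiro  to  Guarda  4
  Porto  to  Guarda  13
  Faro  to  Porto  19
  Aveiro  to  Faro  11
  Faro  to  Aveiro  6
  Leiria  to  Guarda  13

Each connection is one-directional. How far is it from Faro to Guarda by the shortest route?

10

Comparing a few candidate routes:
Faro - Aveiro - Guarda: 6 + 4 = 10
Faro - Leiria - Guarda: 4 + 13 = 17
Faro - Leiria - Porto - Guarda: 4 + 13 + 13 = 30
Faro - Leiria - Aveiro - Guarda: 4 + 2 + 4 = 10
Best route has total 10 mi.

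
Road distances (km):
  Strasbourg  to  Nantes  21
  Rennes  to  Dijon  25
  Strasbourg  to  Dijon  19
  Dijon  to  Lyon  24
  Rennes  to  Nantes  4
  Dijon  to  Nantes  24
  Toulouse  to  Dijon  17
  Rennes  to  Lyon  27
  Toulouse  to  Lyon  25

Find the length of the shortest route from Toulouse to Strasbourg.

Comparing a few candidate routes:
Toulouse → Lyon → Dijon → Strasbourg: 25 + 24 + 19 = 68
Toulouse → Dijon → Strasbourg: 17 + 19 = 36
Toulouse → Lyon → Rennes → Nantes → Strasbourg: 25 + 27 + 4 + 21 = 77
Toulouse → Dijon → Rennes → Nantes → Strasbourg: 17 + 25 + 4 + 21 = 67
Toulouse → Dijon → Nantes → Strasbourg: 17 + 24 + 21 = 62
Best route has total 36 km.

36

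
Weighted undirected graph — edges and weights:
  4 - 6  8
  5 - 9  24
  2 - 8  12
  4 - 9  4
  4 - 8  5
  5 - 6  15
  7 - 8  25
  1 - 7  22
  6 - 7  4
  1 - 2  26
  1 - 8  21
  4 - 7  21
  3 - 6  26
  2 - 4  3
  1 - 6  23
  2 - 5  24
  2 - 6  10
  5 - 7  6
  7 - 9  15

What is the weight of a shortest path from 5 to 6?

Some routes from 5 to 6:
5 → 2 → 4 → 6: 24 + 3 + 8 = 35
5 → 7 → 4 → 6: 6 + 21 + 8 = 35
5 → 7 → 9 → 4 → 6: 6 + 15 + 4 + 8 = 33
5 → 7 → 6: 6 + 4 = 10
5 → 6: 15
5 → 2 → 6: 24 + 10 = 34
Shortest: 10.

10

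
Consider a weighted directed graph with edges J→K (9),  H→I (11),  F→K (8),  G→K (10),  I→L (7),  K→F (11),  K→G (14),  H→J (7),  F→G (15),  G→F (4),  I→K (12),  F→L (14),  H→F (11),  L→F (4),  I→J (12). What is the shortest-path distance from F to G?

Routes from F to G:
F -> K -> G: 8 + 14 = 22
F -> G: 15
Best route has total 15.

15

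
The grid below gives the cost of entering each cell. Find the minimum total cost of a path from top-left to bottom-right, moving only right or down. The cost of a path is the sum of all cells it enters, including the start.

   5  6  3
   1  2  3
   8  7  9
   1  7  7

Path (0,0) → (1,0) → (1,1) → (1,2) → (2,2) → (3,2): 5 + 1 + 2 + 3 + 9 + 7 = 27.

27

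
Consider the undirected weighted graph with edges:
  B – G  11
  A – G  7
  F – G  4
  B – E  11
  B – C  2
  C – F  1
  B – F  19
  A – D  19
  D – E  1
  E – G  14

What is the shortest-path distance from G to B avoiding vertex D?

7

Paths from G to B avoiding D:
G-F-C-B: 4 + 1 + 2 = 7
G-F-B: 4 + 19 = 23
G-E-B: 14 + 11 = 25
G-B: 11
Shortest: 7.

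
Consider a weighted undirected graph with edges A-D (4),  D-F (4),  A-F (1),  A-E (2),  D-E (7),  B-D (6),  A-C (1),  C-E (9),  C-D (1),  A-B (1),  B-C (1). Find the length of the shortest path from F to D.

3

A few of the F→D routes:
F → D: 4
F → A → B → C → D: 1 + 1 + 1 + 1 = 4
F → A → D: 1 + 4 = 5
F → A → C → D: 1 + 1 + 1 = 3
The minimum is 3.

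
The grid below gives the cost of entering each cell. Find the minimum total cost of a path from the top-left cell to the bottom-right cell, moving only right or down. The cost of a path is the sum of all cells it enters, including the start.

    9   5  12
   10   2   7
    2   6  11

33

Best path: r0c0 r0c1 r1c1 r2c1 r2c2
Cost: 9 + 5 + 2 + 6 + 11 = 33
(Top row then right column would cost 44.)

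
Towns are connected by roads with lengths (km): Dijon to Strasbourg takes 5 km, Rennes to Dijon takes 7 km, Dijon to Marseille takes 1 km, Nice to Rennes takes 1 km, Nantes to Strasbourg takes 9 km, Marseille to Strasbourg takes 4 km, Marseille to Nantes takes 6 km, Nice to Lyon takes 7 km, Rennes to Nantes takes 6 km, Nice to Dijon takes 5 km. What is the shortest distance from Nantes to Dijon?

Some routes from Nantes to Dijon:
Nantes -> Strasbourg -> Marseille -> Dijon: 9 + 4 + 1 = 14
Nantes -> Marseille -> Dijon: 6 + 1 = 7
Nantes -> Rennes -> Dijon: 6 + 7 = 13
Nantes -> Rennes -> Nice -> Dijon: 6 + 1 + 5 = 12
Best route has total 7 km.

7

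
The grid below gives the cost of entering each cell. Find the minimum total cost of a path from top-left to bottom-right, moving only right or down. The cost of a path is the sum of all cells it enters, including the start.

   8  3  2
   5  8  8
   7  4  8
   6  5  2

30

Take (0,0) -> (0,1) -> (1,1) -> (2,1) -> (3,1) -> (3,2) for a total of 8 + 3 + 8 + 4 + 5 + 2 = 30.
(Top row then right column would cost 31.)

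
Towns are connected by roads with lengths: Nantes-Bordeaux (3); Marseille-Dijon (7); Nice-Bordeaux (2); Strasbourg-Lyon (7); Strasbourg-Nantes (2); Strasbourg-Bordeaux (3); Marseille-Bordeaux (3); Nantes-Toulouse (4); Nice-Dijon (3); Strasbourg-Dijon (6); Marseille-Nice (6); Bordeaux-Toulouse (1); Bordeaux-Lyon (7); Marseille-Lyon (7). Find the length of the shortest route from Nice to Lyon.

9

Some routes from Nice to Lyon:
Nice -> Bordeaux -> Nantes -> Strasbourg -> Lyon: 2 + 3 + 2 + 7 = 14
Nice -> Dijon -> Strasbourg -> Lyon: 3 + 6 + 7 = 16
Nice -> Bordeaux -> Lyon: 2 + 7 = 9
Nice -> Bordeaux -> Strasbourg -> Lyon: 2 + 3 + 7 = 12
Nice -> Marseille -> Lyon: 6 + 7 = 13
Nice -> Bordeaux -> Marseille -> Lyon: 2 + 3 + 7 = 12
Best route has total 9.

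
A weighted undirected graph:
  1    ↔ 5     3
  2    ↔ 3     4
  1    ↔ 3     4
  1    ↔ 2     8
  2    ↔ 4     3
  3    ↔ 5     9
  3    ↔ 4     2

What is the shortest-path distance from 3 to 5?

7

Paths from 3 to 5:
3-1-5: 4 + 3 = 7
3-2-1-5: 4 + 8 + 3 = 15
3-4-2-1-5: 2 + 3 + 8 + 3 = 16
3-5: 9
Best route has total 7.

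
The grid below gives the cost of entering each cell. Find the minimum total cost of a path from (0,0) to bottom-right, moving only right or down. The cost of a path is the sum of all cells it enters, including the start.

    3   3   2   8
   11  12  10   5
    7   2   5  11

32

One optimal route is (0,0) → (0,1) → (0,2) → (0,3) → (1,3) → (2,3).
Its cost is 3 + 3 + 2 + 8 + 5 + 11 = 32.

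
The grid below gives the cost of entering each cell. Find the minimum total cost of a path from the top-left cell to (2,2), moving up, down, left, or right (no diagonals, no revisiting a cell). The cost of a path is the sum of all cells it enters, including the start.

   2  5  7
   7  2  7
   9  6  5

20

Path r0c0→r0c1→r1c1→r2c1→r2c2: 2 + 5 + 2 + 6 + 5 = 20.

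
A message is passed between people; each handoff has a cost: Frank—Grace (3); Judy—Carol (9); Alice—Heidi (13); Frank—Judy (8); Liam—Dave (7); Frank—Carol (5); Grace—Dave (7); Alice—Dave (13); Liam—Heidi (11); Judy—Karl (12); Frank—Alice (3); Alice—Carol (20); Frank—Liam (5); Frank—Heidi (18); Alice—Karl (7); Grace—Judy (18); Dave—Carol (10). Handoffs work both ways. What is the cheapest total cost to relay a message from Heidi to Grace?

19

Comparing a few candidate routes:
Heidi → Liam → Frank → Grace: 11 + 5 + 3 = 19
Heidi → Alice → Frank → Grace: 13 + 3 + 3 = 19
Heidi → Frank → Grace: 18 + 3 = 21
Shortest: 19.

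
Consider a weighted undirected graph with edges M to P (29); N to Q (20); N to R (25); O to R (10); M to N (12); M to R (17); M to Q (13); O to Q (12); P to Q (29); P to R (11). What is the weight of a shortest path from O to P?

21

Comparing a few candidate routes:
O -> Q -> P: 12 + 29 = 41
O -> Q -> M -> P: 12 + 13 + 29 = 54
O -> R -> P: 10 + 11 = 21
O -> R -> M -> P: 10 + 17 + 29 = 56
O -> Q -> M -> R -> P: 12 + 13 + 17 + 11 = 53
The minimum is 21.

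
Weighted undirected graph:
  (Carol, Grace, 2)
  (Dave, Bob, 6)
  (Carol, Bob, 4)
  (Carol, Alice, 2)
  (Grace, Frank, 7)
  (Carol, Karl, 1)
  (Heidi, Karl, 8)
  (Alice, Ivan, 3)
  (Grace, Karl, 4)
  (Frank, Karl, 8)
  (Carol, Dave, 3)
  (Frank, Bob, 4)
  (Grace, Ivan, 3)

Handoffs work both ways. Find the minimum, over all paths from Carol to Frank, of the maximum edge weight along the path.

4

Checking several routes:
Carol - Dave - Bob - Frank: max(3, 6, 4) = 6
Carol - Bob - Frank: max(4, 4) = 4
Carol - Grace - Frank: max(2, 7) = 7
Smallest bottleneck: 4.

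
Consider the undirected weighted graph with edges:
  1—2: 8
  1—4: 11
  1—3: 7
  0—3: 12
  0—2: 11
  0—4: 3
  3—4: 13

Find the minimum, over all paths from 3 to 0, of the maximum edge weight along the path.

Comparing a few candidate routes:
3-1-4-0: max(7, 11, 3) = 11
3-1-2-0: max(7, 8, 11) = 11
3-4-1-2-0: max(13, 11, 8, 11) = 13
3-0: max(12) = 12
Smallest bottleneck: 11.

11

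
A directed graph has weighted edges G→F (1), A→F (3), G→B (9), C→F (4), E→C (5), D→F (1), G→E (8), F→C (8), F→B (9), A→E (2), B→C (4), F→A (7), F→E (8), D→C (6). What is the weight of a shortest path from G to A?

8

Routes from G to A:
G→E→C→F→A: 8 + 5 + 4 + 7 = 24
G→B→C→F→A: 9 + 4 + 4 + 7 = 24
G→F→A: 1 + 7 = 8
Best route has total 8.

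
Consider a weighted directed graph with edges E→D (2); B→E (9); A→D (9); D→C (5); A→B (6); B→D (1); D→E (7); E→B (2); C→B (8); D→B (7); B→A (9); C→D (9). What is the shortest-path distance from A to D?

Candidate routes:
A-B-D: 6 + 1 = 7
A-B-E-D: 6 + 9 + 2 = 17
A-D: 9
The minimum is 7.

7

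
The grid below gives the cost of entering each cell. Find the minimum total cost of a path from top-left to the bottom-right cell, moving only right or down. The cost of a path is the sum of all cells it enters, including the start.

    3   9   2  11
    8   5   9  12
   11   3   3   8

Path (0,0)→(1,0)→(1,1)→(2,1)→(2,2)→(2,3): 3 + 8 + 5 + 3 + 3 + 8 = 30.
(Top row then right column would cost 45.)

30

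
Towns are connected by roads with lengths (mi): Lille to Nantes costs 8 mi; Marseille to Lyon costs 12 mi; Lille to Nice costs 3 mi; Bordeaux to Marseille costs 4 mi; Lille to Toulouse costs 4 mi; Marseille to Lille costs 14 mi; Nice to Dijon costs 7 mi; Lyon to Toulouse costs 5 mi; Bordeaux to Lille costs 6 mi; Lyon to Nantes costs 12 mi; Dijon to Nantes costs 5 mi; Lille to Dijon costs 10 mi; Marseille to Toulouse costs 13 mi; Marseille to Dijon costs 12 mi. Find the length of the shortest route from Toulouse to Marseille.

13

Checking several routes:
Toulouse - Lille - Bordeaux - Marseille: 4 + 6 + 4 = 14
Toulouse - Lille - Marseille: 4 + 14 = 18
Toulouse - Marseille: 13
Toulouse - Lille - Dijon - Marseille: 4 + 10 + 12 = 26
Toulouse - Lyon - Marseille: 5 + 12 = 17
The minimum is 13 mi.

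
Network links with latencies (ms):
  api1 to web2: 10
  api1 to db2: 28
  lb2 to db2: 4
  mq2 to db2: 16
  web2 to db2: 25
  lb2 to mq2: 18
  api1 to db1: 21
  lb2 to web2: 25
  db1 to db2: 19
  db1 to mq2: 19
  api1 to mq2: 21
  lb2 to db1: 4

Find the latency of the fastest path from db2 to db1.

8

A few of the db2→db1 routes:
db2 - lb2 - db1: 4 + 4 = 8
db2 - db1: 19
db2 - mq2 - db1: 16 + 19 = 35
The minimum is 8 ms.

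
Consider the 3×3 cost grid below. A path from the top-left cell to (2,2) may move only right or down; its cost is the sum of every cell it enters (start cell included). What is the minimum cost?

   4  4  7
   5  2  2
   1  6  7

19

One optimal route is r0c0 -> r0c1 -> r1c1 -> r1c2 -> r2c2.
Its cost is 4 + 4 + 2 + 2 + 7 = 19.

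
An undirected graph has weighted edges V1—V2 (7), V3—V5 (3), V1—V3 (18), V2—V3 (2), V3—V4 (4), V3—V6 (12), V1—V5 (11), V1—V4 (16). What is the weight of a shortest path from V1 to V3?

9

Routes from V1 to V3:
V1 → V4 → V3: 16 + 4 = 20
V1 → V2 → V3: 7 + 2 = 9
V1 → V5 → V3: 11 + 3 = 14
V1 → V3: 18
The minimum is 9.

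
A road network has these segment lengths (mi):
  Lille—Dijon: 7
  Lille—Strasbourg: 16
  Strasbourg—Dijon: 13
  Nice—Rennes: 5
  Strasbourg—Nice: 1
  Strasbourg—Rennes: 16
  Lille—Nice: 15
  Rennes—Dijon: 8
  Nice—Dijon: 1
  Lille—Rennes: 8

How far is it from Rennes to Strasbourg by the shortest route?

6

Comparing a few candidate routes:
Rennes-Strasbourg: 16
Rennes-Nice-Strasbourg: 5 + 1 = 6
Rennes-Dijon-Nice-Strasbourg: 8 + 1 + 1 = 10
Best route has total 6 mi.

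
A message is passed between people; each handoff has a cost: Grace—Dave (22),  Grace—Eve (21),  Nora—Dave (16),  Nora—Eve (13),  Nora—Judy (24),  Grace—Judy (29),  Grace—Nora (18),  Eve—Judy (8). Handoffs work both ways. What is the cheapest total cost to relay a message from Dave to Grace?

22

Comparing a few candidate routes:
Dave-Nora-Grace: 16 + 18 = 34
Dave-Grace: 22
Dave-Nora-Eve-Grace: 16 + 13 + 21 = 50
Best route has total 22.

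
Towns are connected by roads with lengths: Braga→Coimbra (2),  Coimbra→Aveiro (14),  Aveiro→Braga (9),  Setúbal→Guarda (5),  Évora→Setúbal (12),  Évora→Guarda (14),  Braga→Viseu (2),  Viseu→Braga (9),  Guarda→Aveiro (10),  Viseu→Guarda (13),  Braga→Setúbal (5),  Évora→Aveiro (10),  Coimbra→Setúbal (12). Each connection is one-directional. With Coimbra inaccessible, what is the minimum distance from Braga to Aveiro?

Candidate routes:
Braga-Setúbal-Guarda-Aveiro: 5 + 5 + 10 = 20
Braga-Viseu-Guarda-Aveiro: 2 + 13 + 10 = 25
Best route has total 20.

20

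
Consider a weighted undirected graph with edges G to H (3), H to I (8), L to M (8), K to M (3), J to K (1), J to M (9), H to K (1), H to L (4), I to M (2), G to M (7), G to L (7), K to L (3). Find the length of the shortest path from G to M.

7

Some routes from G to M:
G → H → L → K → M: 3 + 4 + 3 + 3 = 13
G → L → K → M: 7 + 3 + 3 = 13
G → H → K → M: 3 + 1 + 3 = 7
G → M: 7
G → H → I → M: 3 + 8 + 2 = 13
The minimum is 7.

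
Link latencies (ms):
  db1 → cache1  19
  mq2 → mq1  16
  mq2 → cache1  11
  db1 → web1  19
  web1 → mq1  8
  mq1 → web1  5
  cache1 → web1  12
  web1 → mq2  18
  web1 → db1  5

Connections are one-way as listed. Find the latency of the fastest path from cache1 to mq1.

20

Candidate routes:
cache1 → web1 → mq2 → mq1: 12 + 18 + 16 = 46
cache1 → web1 → mq1: 12 + 8 = 20
Shortest: 20 ms.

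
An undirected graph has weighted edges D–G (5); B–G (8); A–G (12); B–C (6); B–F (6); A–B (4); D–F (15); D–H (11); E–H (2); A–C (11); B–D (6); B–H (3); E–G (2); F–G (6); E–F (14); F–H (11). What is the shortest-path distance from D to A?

Comparing a few candidate routes:
D-G-A: 5 + 12 = 17
D-G-B-A: 5 + 8 + 4 = 17
D-G-F-B-A: 5 + 6 + 6 + 4 = 21
D-B-A: 6 + 4 = 10
D-H-B-A: 11 + 3 + 4 = 18
D-G-E-H-B-A: 5 + 2 + 2 + 3 + 4 = 16
The minimum is 10.

10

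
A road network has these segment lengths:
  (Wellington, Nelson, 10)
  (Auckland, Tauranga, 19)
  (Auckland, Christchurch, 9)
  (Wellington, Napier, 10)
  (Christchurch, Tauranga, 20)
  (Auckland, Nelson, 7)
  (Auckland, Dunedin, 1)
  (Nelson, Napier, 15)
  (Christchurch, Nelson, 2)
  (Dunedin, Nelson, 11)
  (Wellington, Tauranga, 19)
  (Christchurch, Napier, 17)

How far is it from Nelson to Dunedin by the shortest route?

Some routes from Nelson to Dunedin:
Nelson - Christchurch - Tauranga - Auckland - Dunedin: 2 + 20 + 19 + 1 = 42
Nelson - Christchurch - Auckland - Dunedin: 2 + 9 + 1 = 12
Nelson - Dunedin: 11
Nelson - Auckland - Dunedin: 7 + 1 = 8
Best route has total 8.

8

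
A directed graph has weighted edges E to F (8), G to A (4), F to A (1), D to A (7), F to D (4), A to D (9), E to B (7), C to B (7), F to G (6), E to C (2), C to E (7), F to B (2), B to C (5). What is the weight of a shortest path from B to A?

21

Paths from B to A:
B→C→E→F→A: 5 + 7 + 8 + 1 = 21
B→C→E→F→D→A: 5 + 7 + 8 + 4 + 7 = 31
B→C→E→F→G→A: 5 + 7 + 8 + 6 + 4 = 30
Best route has total 21.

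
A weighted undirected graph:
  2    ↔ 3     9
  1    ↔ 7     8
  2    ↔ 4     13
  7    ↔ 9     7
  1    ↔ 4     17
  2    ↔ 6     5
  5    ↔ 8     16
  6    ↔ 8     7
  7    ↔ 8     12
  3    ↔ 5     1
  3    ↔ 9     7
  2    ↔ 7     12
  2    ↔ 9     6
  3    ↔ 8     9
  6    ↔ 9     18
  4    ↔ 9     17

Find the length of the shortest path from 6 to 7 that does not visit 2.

Checking several routes:
6→8→3→9→7: 7 + 9 + 7 + 7 = 30
6→8→7: 7 + 12 = 19
6→9→7: 18 + 7 = 25
Best route has total 19.

19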